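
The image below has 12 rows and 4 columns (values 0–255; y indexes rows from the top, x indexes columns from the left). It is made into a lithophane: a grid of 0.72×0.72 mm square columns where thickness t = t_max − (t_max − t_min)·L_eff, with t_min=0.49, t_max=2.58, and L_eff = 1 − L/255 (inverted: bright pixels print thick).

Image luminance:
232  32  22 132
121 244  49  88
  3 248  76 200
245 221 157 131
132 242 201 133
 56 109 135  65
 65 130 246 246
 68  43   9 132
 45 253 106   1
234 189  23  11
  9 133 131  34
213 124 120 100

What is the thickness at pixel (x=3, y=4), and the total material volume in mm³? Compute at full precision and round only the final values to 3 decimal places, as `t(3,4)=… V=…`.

t(3,4)=1.580 V=37.427

span = t_max - t_min = 2.58 - 0.49 = 2.090
L(3,4) = 133, L_eff = 1 - 133/255 = 0.478431 (inverted)
t(3,4) = 2.58 - 2.090·0.478431 = 1.580
Σt over all 12·4 pixels = 1841011/25500 ≈ 72.1965098
V = pitch²·Σt = 0.72²·1841011/25500 = 37.427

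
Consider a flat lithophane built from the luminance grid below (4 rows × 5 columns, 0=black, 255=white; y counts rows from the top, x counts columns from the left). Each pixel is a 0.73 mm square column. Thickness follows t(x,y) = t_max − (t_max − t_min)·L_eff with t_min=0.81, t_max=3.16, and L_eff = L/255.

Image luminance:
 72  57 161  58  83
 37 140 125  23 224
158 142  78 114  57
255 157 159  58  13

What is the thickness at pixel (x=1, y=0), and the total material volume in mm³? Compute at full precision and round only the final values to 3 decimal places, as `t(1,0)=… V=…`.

t(1,0)=2.635 V=23.017

span = t_max - t_min = 3.16 - 0.81 = 2.350
L(1,0) = 57, L_eff = 57/255 = 0.223529
t(1,0) = 3.16 - 2.350·0.223529 = 2.635
Σt over all 4·5 pixels = 220283/5100 ≈ 43.1927451
V = pitch²·Σt = 0.73²·220283/5100 = 23.017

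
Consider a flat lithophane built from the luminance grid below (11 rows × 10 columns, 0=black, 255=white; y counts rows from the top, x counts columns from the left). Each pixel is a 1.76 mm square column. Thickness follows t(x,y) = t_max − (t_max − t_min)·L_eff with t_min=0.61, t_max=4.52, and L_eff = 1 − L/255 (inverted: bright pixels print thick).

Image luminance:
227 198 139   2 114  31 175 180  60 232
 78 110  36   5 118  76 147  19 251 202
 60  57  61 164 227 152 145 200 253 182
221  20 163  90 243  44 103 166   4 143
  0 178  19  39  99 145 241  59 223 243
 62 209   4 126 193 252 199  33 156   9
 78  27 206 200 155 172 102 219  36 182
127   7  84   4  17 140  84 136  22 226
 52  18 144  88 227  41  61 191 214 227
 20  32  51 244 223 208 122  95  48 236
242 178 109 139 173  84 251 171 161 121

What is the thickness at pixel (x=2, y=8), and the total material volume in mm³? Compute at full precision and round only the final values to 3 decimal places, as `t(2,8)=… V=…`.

span = t_max - t_min = 4.52 - 0.61 = 3.910
L(2,8) = 144, L_eff = 1 - 144/255 = 0.435294 (inverted)
t(2,8) = 4.52 - 3.910·0.435294 = 2.818
Σt over all 11·10 pixels = 105559/375 ≈ 281.4906667
V = pitch²·Σt = 1.76²·105559/375 = 871.945

t(2,8)=2.818 V=871.945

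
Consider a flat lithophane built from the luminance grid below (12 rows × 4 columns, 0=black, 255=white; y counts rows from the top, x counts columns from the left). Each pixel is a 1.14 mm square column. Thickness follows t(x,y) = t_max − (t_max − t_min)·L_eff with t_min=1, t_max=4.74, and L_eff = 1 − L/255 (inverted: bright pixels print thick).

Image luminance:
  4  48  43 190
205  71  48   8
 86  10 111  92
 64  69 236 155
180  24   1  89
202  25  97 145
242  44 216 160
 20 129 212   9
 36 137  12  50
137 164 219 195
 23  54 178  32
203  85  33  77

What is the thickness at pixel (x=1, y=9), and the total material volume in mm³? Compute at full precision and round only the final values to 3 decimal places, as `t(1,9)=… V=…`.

span = t_max - t_min = 4.74 - 1 = 3.740
L(1,9) = 164, L_eff = 1 - 164/255 = 0.356863 (inverted)
t(1,9) = 4.74 - 3.740·0.356863 = 3.405
Σt over all 12·4 pixels = 8957/75 ≈ 119.4266667
V = pitch²·Σt = 1.14²·8957/75 = 155.207

t(1,9)=3.405 V=155.207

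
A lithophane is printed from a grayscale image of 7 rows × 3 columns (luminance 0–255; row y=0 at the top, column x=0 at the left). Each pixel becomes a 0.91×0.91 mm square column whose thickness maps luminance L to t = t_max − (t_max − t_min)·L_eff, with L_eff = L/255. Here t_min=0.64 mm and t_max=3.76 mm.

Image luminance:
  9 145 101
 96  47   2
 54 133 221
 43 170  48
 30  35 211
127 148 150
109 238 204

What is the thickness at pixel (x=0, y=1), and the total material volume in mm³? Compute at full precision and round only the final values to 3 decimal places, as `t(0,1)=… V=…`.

span = t_max - t_min = 3.76 - 0.64 = 3.120
L(0,1) = 96, L_eff = 96/255 = 0.376471
t(0,1) = 3.76 - 3.120·0.376471 = 2.585
Σt over all 7·3 pixels = 107444/2125 ≈ 50.5618824
V = pitch²·Σt = 0.91²·107444/2125 = 41.870

t(0,1)=2.585 V=41.870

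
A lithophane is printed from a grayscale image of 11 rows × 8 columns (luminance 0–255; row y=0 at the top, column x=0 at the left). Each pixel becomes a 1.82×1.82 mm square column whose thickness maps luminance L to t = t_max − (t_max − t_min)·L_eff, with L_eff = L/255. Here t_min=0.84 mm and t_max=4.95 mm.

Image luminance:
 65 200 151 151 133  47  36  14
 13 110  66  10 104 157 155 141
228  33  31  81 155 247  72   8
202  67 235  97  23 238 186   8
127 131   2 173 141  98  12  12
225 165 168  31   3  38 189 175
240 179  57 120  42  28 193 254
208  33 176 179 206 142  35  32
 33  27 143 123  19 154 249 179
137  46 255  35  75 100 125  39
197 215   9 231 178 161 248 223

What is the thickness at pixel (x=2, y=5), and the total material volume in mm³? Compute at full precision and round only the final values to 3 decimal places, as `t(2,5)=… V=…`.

t(2,5)=2.242 V=883.428

span = t_max - t_min = 4.95 - 0.84 = 4.110
L(2,5) = 168, L_eff = 168/255 = 0.658824
t(2,5) = 4.95 - 4.110·0.658824 = 2.242
Σt over all 11·8 pixels = 2266977/8500 ≈ 266.7031765
V = pitch²·Σt = 1.82²·2266977/8500 = 883.428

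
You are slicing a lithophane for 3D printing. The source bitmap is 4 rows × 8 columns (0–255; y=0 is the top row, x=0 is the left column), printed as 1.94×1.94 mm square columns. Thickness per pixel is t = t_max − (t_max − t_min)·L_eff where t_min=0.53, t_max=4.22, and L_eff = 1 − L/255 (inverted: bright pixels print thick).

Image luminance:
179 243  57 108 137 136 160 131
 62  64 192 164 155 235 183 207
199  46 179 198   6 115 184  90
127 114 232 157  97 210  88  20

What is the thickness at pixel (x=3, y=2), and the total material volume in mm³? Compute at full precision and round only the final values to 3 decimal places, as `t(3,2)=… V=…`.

span = t_max - t_min = 4.22 - 0.53 = 3.690
L(3,2) = 198, L_eff = 1 - 198/255 = 0.223529 (inverted)
t(3,2) = 4.22 - 3.690·0.223529 = 3.395
Σt over all 4·8 pixels = 138917/1700 ≈ 81.7158824
V = pitch²·Σt = 1.94²·138917/1700 = 307.546

t(3,2)=3.395 V=307.546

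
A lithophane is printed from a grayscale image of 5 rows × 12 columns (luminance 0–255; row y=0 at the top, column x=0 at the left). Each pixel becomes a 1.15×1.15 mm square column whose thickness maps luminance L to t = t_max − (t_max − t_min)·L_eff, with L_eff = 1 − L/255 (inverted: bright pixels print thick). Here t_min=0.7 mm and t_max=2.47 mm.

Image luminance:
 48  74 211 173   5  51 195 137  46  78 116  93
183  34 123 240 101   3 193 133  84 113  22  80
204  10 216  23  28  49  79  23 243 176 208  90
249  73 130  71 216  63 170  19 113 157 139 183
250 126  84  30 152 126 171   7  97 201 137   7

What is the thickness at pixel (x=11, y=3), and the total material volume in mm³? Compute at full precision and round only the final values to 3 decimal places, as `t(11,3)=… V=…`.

span = t_max - t_min = 2.47 - 0.7 = 1.770
L(11,3) = 183, L_eff = 1 - 183/255 = 0.282353 (inverted)
t(11,3) = 2.47 - 1.770·0.282353 = 1.970
Σt over all 5·12 pixels = 190376/2125 ≈ 89.5887059
V = pitch²·Σt = 1.15²·190376/2125 = 118.481

t(11,3)=1.970 V=118.481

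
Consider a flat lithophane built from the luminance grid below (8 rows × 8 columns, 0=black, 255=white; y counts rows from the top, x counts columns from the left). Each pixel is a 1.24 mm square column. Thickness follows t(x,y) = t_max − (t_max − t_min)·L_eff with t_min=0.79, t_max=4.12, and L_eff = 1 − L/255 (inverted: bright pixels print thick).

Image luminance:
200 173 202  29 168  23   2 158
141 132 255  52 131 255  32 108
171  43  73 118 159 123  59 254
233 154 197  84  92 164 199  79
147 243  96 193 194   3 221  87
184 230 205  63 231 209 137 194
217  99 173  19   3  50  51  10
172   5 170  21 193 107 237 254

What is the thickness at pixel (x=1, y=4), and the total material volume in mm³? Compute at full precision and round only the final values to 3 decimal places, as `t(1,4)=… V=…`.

t(1,4)=3.963 V=252.049

span = t_max - t_min = 4.12 - 0.79 = 3.330
L(1,4) = 243, L_eff = 1 - 243/255 = 0.047059 (inverted)
t(1,4) = 4.12 - 3.330·0.047059 = 3.963
Σt over all 8·8 pixels = 1393351/8500 ≈ 163.9236471
V = pitch²·Σt = 1.24²·1393351/8500 = 252.049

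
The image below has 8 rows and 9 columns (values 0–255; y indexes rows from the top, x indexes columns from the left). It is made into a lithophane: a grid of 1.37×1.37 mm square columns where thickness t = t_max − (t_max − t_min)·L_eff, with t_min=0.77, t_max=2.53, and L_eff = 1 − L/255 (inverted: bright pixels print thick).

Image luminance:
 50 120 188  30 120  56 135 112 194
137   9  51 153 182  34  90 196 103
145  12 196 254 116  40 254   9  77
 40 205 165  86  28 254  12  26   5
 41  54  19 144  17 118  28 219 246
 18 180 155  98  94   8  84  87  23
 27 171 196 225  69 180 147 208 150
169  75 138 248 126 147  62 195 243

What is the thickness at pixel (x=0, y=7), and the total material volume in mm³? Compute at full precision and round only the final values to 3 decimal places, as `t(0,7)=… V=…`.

span = t_max - t_min = 2.53 - 0.77 = 1.760
L(0,7) = 169, L_eff = 1 - 169/255 = 0.337255 (inverted)
t(0,7) = 2.53 - 1.760·0.337255 = 1.936
Σt over all 8·9 pixels = 718322/6375 ≈ 112.6779608
V = pitch²·Σt = 1.37²·718322/6375 = 211.485

t(0,7)=1.936 V=211.485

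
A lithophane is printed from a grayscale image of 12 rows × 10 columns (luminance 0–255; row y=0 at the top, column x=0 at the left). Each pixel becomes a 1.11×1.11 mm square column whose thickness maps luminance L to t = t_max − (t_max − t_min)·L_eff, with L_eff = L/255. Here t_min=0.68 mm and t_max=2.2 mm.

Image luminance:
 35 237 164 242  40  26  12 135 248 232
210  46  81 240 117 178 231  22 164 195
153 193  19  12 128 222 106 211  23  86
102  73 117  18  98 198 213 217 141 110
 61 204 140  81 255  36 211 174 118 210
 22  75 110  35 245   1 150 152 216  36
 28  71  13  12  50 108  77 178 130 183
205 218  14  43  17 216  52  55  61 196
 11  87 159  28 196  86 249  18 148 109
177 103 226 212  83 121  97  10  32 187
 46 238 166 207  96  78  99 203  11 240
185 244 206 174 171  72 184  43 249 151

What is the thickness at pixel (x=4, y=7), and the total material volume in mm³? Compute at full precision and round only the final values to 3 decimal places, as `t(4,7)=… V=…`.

t(4,7)=2.099 V=213.964

span = t_max - t_min = 2.2 - 0.68 = 1.520
L(4,7) = 17, L_eff = 17/255 = 0.066667
t(4,7) = 2.2 - 1.520·0.066667 = 2.099
Σt over all 12·10 pixels = 369024/2125 ≈ 173.6583529
V = pitch²·Σt = 1.11²·369024/2125 = 213.964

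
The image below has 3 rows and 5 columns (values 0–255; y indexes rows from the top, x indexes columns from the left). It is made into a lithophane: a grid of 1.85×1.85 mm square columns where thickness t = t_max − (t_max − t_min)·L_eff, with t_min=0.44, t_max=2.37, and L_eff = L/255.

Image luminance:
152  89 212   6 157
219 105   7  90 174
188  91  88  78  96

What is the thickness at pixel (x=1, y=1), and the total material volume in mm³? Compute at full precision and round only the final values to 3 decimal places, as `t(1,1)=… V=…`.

span = t_max - t_min = 2.37 - 0.44 = 1.930
L(1,1) = 105, L_eff = 105/255 = 0.411765
t(1,1) = 2.37 - 1.930·0.411765 = 1.575
Σt over all 3·5 pixels = 189463/8500 ≈ 22.2897647
V = pitch²·Σt = 1.85²·189463/8500 = 76.287

t(1,1)=1.575 V=76.287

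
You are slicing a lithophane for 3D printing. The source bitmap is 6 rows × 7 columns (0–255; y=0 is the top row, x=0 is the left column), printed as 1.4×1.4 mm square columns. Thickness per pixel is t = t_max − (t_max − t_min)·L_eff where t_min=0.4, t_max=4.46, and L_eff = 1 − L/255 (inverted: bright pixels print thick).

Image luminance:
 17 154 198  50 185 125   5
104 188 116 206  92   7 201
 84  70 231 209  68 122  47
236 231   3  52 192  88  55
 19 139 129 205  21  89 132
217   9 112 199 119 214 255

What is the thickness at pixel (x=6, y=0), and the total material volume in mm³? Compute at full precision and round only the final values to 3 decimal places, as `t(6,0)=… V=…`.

span = t_max - t_min = 4.46 - 0.4 = 4.060
L(6,0) = 5, L_eff = 1 - 5/255 = 0.980392 (inverted)
t(6,0) = 4.46 - 4.060·0.980392 = 0.480
Σt over all 6·7 pixels = 253757/2550 ≈ 99.5125490
V = pitch²·Σt = 1.4²·253757/2550 = 195.045

t(6,0)=0.480 V=195.045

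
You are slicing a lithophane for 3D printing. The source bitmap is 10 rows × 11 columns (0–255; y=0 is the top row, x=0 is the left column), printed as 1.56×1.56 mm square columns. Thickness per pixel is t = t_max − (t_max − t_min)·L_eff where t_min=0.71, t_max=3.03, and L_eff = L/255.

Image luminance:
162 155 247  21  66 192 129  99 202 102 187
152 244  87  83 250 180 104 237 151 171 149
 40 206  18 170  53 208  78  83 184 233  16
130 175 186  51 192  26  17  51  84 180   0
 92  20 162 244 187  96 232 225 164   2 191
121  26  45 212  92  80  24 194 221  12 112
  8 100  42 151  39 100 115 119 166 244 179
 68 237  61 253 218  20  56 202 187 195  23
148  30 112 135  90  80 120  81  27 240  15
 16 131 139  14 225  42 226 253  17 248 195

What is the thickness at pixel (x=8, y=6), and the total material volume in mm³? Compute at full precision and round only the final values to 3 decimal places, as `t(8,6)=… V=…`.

span = t_max - t_min = 3.03 - 0.71 = 2.320
L(8,6) = 166, L_eff = 166/255 = 0.650980
t(8,6) = 3.03 - 2.320·0.650980 = 1.520
Σt over all 10·11 pixels = 207.092
V = pitch²·Σt = 1.56²·207.092 = 503.979

t(8,6)=1.520 V=503.979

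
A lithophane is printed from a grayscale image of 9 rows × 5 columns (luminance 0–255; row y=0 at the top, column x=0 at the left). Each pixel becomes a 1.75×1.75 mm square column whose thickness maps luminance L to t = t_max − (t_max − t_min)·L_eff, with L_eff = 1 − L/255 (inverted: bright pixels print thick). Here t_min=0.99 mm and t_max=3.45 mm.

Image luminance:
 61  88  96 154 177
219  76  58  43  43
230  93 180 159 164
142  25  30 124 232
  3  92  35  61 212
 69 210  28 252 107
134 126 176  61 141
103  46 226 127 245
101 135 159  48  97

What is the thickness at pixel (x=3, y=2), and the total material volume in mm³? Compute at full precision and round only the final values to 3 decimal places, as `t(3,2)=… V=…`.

t(3,2)=2.524 V=295.618

span = t_max - t_min = 3.45 - 0.99 = 2.460
L(3,2) = 159, L_eff = 1 - 159/255 = 0.376471 (inverted)
t(3,2) = 3.45 - 2.460·0.376471 = 2.524
Σt over all 9·5 pixels = 820491/8500 ≈ 96.5283529
V = pitch²·Σt = 1.75²·820491/8500 = 295.618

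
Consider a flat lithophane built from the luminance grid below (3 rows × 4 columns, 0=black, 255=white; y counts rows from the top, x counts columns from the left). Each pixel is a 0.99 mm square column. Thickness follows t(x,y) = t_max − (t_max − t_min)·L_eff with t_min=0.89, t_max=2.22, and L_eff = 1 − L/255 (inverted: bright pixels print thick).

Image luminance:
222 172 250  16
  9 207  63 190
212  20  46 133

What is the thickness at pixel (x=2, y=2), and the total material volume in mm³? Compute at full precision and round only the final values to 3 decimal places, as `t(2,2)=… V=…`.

span = t_max - t_min = 2.22 - 0.89 = 1.330
L(2,2) = 46, L_eff = 1 - 46/255 = 0.819608 (inverted)
t(2,2) = 2.22 - 1.330·0.819608 = 1.130
Σt over all 3·4 pixels = 23858/1275 ≈ 18.7121569
V = pitch²·Σt = 0.99²·23858/1275 = 18.340

t(2,2)=1.130 V=18.340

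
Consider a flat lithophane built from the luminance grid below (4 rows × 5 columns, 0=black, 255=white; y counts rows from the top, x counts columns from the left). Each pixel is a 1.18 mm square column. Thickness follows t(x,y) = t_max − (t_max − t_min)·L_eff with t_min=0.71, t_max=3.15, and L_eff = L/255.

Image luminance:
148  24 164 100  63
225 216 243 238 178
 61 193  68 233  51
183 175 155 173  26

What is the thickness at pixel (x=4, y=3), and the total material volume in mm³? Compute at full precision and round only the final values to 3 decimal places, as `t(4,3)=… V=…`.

span = t_max - t_min = 3.15 - 0.71 = 2.440
L(4,3) = 26, L_eff = 26/255 = 0.101961
t(4,3) = 3.15 - 2.440·0.101961 = 2.901
Σt over all 4·5 pixels = 223688/6375 ≈ 35.0883137
V = pitch²·Σt = 1.18²·223688/6375 = 48.857

t(4,3)=2.901 V=48.857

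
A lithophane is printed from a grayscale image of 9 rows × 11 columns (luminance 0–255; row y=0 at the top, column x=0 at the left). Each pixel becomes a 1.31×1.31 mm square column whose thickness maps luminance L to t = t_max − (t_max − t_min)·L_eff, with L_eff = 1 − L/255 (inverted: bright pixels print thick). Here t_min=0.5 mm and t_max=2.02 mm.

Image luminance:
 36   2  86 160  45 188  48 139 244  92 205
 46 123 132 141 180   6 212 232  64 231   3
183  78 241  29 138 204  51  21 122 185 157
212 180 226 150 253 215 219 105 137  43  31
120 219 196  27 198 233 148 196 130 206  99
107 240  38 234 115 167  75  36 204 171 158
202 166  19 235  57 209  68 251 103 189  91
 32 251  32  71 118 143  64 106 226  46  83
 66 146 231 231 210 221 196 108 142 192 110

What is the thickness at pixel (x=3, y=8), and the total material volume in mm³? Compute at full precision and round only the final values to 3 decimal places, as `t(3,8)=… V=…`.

t(3,8)=1.877 V=225.365

span = t_max - t_min = 2.02 - 0.5 = 1.520
L(3,8) = 231, L_eff = 1 - 231/255 = 0.094118 (inverted)
t(3,8) = 2.02 - 1.520·0.094118 = 1.877
Σt over all 9·11 pixels = 1674377/12750 ≈ 131.3236863
V = pitch²·Σt = 1.31²·1674377/12750 = 225.365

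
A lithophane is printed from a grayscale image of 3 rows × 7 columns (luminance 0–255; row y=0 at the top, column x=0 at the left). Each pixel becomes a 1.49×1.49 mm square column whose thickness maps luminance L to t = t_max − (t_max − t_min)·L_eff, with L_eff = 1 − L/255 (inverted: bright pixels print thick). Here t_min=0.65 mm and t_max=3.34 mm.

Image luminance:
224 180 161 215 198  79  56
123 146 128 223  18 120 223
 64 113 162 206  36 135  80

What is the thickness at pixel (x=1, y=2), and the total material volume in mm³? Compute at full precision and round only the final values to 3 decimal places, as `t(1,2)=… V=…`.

span = t_max - t_min = 3.34 - 0.65 = 2.690
L(1,2) = 113, L_eff = 1 - 113/255 = 0.556863 (inverted)
t(1,2) = 3.34 - 2.690·0.556863 = 1.842
Σt over all 3·7 pixels = 13241/300 ≈ 44.1366667
V = pitch²·Σt = 1.49²·13241/300 = 97.988

t(1,2)=1.842 V=97.988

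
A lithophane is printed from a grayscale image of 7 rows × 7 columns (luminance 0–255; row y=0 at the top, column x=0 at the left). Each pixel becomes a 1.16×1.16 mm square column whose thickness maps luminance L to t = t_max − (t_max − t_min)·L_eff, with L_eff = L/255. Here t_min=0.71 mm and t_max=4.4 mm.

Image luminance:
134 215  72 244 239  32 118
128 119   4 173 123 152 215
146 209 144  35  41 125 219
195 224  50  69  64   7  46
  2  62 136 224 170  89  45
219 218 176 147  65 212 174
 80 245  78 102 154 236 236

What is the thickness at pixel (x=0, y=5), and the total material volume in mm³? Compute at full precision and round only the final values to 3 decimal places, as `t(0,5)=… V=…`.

t(0,5)=1.231 V=161.365

span = t_max - t_min = 4.4 - 0.71 = 3.690
L(0,5) = 219, L_eff = 219/255 = 0.858824
t(0,5) = 4.4 - 3.690·0.858824 = 1.231
Σt over all 7·7 pixels = 254831/2125 ≈ 119.9204706
V = pitch²·Σt = 1.16²·254831/2125 = 161.365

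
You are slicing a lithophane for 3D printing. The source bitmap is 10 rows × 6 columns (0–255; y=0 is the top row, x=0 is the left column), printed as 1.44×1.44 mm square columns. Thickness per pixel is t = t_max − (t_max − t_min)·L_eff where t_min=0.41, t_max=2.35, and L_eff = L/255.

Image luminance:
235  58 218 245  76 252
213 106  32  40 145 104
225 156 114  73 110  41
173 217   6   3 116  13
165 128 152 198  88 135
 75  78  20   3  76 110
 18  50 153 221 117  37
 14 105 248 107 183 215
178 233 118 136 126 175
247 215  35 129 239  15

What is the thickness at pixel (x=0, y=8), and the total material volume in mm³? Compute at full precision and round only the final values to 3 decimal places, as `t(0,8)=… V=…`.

span = t_max - t_min = 2.35 - 0.41 = 1.940
L(0,8) = 178, L_eff = 178/255 = 0.698039
t(0,8) = 2.35 - 1.940·0.698039 = 0.996
Σt over all 10·6 pixels = 1068989/12750 ≈ 83.8422745
V = pitch²·Σt = 1.44²·1068989/12750 = 173.855

t(0,8)=0.996 V=173.855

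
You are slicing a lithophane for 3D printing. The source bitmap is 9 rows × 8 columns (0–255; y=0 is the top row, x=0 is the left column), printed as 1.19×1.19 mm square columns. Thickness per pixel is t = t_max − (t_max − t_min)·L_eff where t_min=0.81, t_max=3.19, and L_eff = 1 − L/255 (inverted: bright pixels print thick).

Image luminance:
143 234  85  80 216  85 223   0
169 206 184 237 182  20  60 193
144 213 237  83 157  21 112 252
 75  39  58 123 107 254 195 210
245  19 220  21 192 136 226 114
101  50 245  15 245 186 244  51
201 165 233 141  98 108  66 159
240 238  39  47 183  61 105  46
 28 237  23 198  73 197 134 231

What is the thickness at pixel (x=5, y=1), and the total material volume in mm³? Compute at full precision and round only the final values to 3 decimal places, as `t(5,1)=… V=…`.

t(5,1)=0.997 V=216.845

span = t_max - t_min = 3.19 - 0.81 = 2.380
L(5,1) = 20, L_eff = 1 - 20/255 = 0.921569 (inverted)
t(5,1) = 3.19 - 2.380·0.921569 = 0.997
Σt over all 9·8 pixels = 153.128
V = pitch²·Σt = 1.19²·153.128 = 216.845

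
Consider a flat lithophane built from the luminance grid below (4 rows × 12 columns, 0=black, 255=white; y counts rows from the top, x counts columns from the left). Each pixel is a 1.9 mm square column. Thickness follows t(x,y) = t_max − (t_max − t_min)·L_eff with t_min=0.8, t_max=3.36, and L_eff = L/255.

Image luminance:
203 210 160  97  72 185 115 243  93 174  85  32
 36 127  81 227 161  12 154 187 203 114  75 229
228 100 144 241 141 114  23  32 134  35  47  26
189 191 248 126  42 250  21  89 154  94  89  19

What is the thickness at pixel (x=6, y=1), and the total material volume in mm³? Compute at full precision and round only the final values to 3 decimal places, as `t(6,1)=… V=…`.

span = t_max - t_min = 3.36 - 0.8 = 2.560
L(6,1) = 154, L_eff = 154/255 = 0.603922
t(6,1) = 3.36 - 2.560·0.603922 = 1.814
Σt over all 4·12 pixels = 37696/375 ≈ 100.5226667
V = pitch²·Σt = 1.9²·37696/375 = 362.887

t(6,1)=1.814 V=362.887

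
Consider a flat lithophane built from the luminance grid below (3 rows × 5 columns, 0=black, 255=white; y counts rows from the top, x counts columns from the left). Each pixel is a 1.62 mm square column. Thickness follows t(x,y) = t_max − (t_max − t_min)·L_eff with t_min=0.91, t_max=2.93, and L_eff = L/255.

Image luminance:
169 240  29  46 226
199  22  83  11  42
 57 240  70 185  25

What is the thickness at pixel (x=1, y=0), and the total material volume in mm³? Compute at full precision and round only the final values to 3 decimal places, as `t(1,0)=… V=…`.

t(1,0)=1.029 V=81.165

span = t_max - t_min = 2.93 - 0.91 = 2.020
L(1,0) = 240, L_eff = 240/255 = 0.941176
t(1,0) = 2.93 - 2.020·0.941176 = 1.029
Σt over all 3·5 pixels = 262879/8500 ≈ 30.9269412
V = pitch²·Σt = 1.62²·262879/8500 = 81.165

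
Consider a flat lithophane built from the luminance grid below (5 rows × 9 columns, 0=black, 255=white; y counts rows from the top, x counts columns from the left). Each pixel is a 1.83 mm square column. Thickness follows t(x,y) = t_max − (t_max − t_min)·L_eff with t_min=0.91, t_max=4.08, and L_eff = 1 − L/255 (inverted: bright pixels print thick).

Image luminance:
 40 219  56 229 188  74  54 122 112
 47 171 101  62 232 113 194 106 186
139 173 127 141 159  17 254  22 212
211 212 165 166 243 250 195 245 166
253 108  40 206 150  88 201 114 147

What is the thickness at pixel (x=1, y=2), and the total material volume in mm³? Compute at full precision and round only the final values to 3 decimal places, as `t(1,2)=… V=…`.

span = t_max - t_min = 4.08 - 0.91 = 3.170
L(1,2) = 173, L_eff = 1 - 173/255 = 0.321569 (inverted)
t(1,2) = 4.08 - 3.170·0.321569 = 3.061
Σt over all 5·9 pixels = 634259/5100 ≈ 124.3645098
V = pitch²·Σt = 1.83²·634259/5100 = 416.484

t(1,2)=3.061 V=416.484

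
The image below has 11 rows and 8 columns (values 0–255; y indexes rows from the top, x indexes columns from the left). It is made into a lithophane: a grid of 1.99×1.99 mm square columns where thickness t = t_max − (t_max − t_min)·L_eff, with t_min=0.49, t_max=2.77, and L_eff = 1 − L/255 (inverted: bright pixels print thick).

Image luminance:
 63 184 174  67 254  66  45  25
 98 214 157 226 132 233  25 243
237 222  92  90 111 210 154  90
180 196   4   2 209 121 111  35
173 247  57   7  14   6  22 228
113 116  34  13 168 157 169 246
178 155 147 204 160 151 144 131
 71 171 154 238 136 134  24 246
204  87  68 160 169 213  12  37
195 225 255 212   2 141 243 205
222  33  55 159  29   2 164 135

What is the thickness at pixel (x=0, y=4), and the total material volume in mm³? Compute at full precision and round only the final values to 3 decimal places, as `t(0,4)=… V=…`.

span = t_max - t_min = 2.77 - 0.49 = 2.280
L(0,4) = 173, L_eff = 1 - 173/255 = 0.321569 (inverted)
t(0,4) = 2.77 - 2.280·0.321569 = 2.037
Σt over all 11·8 pixels = 314139/2125 ≈ 147.8301176
V = pitch²·Σt = 1.99²·314139/2125 = 585.422

t(0,4)=2.037 V=585.422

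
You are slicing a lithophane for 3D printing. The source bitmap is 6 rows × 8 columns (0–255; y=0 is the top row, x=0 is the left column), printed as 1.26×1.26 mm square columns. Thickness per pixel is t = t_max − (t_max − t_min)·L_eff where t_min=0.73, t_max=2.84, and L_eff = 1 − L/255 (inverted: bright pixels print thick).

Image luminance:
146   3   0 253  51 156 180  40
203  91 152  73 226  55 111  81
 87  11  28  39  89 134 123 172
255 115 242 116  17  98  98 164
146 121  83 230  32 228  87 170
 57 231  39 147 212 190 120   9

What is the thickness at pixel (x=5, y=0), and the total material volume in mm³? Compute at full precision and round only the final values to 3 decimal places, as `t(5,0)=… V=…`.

t(5,0)=2.021 V=130.653

span = t_max - t_min = 2.84 - 0.73 = 2.110
L(5,0) = 156, L_eff = 1 - 156/255 = 0.388235 (inverted)
t(5,0) = 2.84 - 2.110·0.388235 = 2.021
Σt over all 6·8 pixels = 2098541/25500 ≈ 82.2957255
V = pitch²·Σt = 1.26²·2098541/25500 = 130.653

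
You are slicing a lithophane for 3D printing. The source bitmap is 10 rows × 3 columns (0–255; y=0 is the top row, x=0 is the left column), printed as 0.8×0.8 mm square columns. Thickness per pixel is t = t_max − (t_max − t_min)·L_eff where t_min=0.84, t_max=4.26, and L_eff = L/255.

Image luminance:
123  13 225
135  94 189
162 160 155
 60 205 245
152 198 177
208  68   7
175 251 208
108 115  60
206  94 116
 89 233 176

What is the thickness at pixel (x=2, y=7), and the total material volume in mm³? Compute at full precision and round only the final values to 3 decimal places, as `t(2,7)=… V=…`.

t(2,7)=3.455 V=43.964

span = t_max - t_min = 4.26 - 0.84 = 3.420
L(2,7) = 60, L_eff = 60/255 = 0.235294
t(2,7) = 4.26 - 3.420·0.235294 = 3.455
Σt over all 10·3 pixels = 291951/4250 ≈ 68.6943529
V = pitch²·Σt = 0.8²·291951/4250 = 43.964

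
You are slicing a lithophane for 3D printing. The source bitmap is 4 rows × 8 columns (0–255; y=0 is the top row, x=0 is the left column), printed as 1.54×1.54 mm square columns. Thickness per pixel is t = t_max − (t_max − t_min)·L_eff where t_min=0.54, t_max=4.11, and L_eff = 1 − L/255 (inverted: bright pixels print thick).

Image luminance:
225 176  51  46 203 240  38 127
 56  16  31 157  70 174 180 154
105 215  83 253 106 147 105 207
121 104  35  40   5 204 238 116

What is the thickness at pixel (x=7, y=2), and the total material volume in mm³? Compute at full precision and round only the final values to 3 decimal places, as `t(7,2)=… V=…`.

span = t_max - t_min = 4.11 - 0.54 = 3.570
L(7,2) = 207, L_eff = 1 - 207/255 = 0.188235 (inverted)
t(7,2) = 4.11 - 3.570·0.188235 = 3.438
Σt over all 4·8 pixels = 73.672
V = pitch²·Σt = 1.54²·73.672 = 174.721

t(7,2)=3.438 V=174.721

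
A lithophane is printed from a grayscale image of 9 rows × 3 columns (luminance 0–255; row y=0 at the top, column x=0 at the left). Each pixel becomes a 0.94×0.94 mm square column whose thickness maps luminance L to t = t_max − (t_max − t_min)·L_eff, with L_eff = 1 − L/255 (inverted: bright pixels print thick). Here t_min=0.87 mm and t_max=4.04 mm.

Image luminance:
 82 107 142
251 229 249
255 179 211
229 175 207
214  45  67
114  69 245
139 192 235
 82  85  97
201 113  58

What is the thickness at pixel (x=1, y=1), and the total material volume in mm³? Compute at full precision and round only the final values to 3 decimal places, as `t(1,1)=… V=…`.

span = t_max - t_min = 4.04 - 0.87 = 3.170
L(1,1) = 229, L_eff = 1 - 229/255 = 0.101961 (inverted)
t(1,1) = 4.04 - 3.170·0.101961 = 3.717
Σt over all 9·3 pixels = 651073/8500 ≈ 76.5968235
V = pitch²·Σt = 0.94²·651073/8500 = 67.681

t(1,1)=3.717 V=67.681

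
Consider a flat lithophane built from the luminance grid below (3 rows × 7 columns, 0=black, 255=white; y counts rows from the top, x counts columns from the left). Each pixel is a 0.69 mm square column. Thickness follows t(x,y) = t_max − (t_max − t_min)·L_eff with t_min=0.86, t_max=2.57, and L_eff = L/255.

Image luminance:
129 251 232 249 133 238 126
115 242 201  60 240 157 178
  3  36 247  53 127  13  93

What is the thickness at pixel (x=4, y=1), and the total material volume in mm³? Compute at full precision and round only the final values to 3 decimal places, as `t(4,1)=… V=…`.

span = t_max - t_min = 2.57 - 0.86 = 1.710
L(4,1) = 240, L_eff = 240/255 = 0.941176
t(4,1) = 2.57 - 1.710·0.941176 = 0.961
Σt over all 3·7 pixels = 140367/4250 ≈ 33.0275294
V = pitch²·Σt = 0.69²·140367/4250 = 15.724

t(4,1)=0.961 V=15.724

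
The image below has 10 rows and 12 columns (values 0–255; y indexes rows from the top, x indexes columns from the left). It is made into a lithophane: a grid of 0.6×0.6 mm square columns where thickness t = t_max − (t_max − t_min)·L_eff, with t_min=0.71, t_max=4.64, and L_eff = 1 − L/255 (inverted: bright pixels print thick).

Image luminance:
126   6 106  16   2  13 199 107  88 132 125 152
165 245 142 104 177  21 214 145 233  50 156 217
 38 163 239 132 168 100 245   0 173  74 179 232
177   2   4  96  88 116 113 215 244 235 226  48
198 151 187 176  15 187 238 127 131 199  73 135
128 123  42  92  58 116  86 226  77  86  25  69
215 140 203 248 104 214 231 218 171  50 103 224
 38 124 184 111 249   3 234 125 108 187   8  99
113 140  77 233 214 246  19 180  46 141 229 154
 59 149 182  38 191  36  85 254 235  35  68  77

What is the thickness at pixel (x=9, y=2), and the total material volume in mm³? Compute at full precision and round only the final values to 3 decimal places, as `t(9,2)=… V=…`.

t(9,2)=1.850 V=119.361

span = t_max - t_min = 4.64 - 0.71 = 3.930
L(9,2) = 74, L_eff = 1 - 74/255 = 0.709804 (inverted)
t(9,2) = 4.64 - 3.930·0.709804 = 1.850
Σt over all 10·12 pixels = 563647/1700 ≈ 331.5570588
V = pitch²·Σt = 0.6²·563647/1700 = 119.361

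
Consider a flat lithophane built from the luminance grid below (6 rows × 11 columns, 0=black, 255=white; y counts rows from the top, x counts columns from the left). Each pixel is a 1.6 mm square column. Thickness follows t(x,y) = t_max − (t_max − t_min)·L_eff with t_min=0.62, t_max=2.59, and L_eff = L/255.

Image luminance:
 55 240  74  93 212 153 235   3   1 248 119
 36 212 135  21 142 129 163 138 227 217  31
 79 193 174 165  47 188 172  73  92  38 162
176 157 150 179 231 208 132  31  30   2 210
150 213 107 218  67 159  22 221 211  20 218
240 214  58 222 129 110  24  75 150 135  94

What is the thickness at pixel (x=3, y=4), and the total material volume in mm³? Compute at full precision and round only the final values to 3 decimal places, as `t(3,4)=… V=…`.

t(3,4)=0.906 V=262.973

span = t_max - t_min = 2.59 - 0.62 = 1.970
L(3,4) = 218, L_eff = 218/255 = 0.854902
t(3,4) = 2.59 - 1.970·0.854902 = 0.906
Σt over all 6·11 pixels = 130973/1275 ≈ 102.7239216
V = pitch²·Σt = 1.6²·130973/1275 = 262.973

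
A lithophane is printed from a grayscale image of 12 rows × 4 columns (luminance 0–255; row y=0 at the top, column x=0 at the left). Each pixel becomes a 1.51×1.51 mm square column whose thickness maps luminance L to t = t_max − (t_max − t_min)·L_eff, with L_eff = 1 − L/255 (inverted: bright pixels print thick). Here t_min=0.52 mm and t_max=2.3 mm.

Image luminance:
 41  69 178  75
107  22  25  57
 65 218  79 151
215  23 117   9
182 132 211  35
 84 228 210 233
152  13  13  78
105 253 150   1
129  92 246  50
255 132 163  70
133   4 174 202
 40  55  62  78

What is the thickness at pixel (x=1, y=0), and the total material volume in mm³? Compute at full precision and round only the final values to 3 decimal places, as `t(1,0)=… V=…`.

span = t_max - t_min = 2.3 - 0.52 = 1.780
L(1,0) = 69, L_eff = 1 - 69/255 = 0.729412 (inverted)
t(1,0) = 2.3 - 1.780·0.729412 = 1.002
Σt over all 12·4 pixels = 400132/6375 ≈ 62.7658039
V = pitch²·Σt = 1.51²·400132/6375 = 143.112

t(1,0)=1.002 V=143.112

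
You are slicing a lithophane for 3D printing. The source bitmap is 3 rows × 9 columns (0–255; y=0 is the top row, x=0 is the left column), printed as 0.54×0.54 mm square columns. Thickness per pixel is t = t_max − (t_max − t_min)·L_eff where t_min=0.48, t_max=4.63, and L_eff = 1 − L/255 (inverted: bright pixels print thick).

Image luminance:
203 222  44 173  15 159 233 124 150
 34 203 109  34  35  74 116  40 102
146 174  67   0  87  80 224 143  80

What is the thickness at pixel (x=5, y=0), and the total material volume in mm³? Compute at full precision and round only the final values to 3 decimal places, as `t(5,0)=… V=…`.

span = t_max - t_min = 4.63 - 0.48 = 4.150
L(5,0) = 159, L_eff = 1 - 159/255 = 0.376471 (inverted)
t(5,0) = 4.63 - 4.150·0.376471 = 3.068
Σt over all 3·9 pixels = 320989/5100 ≈ 62.9390196
V = pitch²·Σt = 0.54²·320989/5100 = 18.353

t(5,0)=3.068 V=18.353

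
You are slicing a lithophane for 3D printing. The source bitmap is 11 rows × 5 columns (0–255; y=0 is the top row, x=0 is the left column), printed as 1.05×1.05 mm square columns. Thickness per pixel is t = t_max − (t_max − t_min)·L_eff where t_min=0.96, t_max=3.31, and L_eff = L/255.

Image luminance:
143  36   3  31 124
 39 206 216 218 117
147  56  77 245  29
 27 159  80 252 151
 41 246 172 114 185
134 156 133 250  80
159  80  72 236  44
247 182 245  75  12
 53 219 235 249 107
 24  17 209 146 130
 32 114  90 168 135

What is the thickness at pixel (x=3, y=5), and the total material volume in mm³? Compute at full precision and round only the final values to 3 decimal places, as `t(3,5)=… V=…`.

span = t_max - t_min = 3.31 - 0.96 = 2.350
L(3,5) = 250, L_eff = 250/255 = 0.980392
t(3,5) = 3.31 - 2.350·0.980392 = 1.006
Σt over all 11·5 pixels = 296273/2550 ≈ 116.1854902
V = pitch²·Σt = 1.05²·296273/2550 = 128.095

t(3,5)=1.006 V=128.095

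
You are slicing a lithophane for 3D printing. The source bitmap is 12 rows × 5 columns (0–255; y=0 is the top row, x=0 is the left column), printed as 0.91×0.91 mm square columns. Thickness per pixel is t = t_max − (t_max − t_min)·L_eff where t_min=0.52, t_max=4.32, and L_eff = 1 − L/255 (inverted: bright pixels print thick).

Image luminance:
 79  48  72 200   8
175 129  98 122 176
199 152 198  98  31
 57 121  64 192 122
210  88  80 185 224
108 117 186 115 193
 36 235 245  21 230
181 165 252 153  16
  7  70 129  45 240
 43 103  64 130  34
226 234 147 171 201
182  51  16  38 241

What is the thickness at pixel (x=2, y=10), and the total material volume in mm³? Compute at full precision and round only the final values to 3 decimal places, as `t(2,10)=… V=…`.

t(2,10)=2.711 V=121.511

span = t_max - t_min = 4.32 - 0.52 = 3.800
L(2,10) = 147, L_eff = 1 - 147/255 = 0.423529 (inverted)
t(2,10) = 4.32 - 3.800·0.423529 = 2.711
Σt over all 12·5 pixels = 187087/1275 ≈ 146.7349020
V = pitch²·Σt = 0.91²·187087/1275 = 121.511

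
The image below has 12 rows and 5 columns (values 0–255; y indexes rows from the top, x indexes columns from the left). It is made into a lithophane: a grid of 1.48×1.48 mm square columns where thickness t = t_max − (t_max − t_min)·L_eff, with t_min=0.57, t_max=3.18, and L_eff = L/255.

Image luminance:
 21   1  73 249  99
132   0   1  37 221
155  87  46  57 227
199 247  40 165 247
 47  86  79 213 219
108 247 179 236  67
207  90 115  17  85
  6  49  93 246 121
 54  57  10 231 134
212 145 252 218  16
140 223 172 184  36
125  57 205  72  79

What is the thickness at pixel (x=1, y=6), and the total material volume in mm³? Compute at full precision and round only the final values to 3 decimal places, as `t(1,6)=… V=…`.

t(1,6)=2.259 V=251.218

span = t_max - t_min = 3.18 - 0.57 = 2.610
L(1,6) = 90, L_eff = 90/255 = 0.352941
t(1,6) = 3.18 - 2.610·0.352941 = 2.259
Σt over all 12·5 pixels = 243717/2125 ≈ 114.6903529
V = pitch²·Σt = 1.48²·243717/2125 = 251.218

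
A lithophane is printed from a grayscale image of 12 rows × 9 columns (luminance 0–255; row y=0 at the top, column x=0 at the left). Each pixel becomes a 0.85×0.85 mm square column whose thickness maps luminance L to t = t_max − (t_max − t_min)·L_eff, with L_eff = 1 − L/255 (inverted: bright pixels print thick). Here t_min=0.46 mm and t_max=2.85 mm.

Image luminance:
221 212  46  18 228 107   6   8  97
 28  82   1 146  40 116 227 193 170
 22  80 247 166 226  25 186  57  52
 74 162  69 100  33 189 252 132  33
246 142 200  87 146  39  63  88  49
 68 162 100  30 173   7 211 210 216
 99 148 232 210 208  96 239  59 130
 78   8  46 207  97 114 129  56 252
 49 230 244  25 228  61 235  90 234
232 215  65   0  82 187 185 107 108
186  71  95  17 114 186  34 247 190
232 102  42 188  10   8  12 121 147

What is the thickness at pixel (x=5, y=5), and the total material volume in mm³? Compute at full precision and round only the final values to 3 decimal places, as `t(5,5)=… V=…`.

span = t_max - t_min = 2.85 - 0.46 = 2.390
L(5,5) = 7, L_eff = 1 - 7/255 = 0.972549 (inverted)
t(5,5) = 2.85 - 2.390·0.972549 = 0.526
Σt over all 12·9 pixels = 295971/1700 ≈ 174.1005882
V = pitch²·Σt = 0.85²·295971/1700 = 125.788

t(5,5)=0.526 V=125.788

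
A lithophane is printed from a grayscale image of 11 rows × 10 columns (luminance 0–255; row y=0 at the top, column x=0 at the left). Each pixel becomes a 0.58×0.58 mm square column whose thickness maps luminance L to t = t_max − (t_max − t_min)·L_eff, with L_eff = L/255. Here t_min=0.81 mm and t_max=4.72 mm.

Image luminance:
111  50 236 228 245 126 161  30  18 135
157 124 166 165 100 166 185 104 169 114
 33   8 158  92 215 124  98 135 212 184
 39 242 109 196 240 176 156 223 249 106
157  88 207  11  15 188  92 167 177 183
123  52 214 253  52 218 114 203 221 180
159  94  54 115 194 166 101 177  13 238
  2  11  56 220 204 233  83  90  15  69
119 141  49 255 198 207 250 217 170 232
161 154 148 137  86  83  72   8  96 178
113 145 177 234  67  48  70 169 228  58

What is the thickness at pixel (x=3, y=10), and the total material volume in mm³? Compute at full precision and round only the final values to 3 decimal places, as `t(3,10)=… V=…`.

t(3,10)=1.132 V=95.925

span = t_max - t_min = 4.72 - 0.81 = 3.910
L(3,10) = 234, L_eff = 234/255 = 0.917647
t(3,10) = 4.72 - 3.910·0.917647 = 1.132
Σt over all 11·10 pixels = 285.152
V = pitch²·Σt = 0.58²·285.152 = 95.925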